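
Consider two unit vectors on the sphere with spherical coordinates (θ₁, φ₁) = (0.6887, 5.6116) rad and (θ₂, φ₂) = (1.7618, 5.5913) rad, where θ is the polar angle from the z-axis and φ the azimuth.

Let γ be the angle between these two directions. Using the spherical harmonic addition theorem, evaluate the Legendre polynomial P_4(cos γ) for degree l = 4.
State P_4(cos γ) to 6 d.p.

-0.252202

Summing Y*_{l m}(θ₁,φ₁)·Y_{l m}(θ₂,φ₂) over m ∈ [−4, 4]; prefactor 4π/(2·4+1) = 1.396263:
  term(m=-4) = (0.029589, 0.002408)   from Y*(Ω₁)=(-0.064841, -0.031743), Y(Ω₂)=(-0.382776, 0.150252)
  term(m=-3) = (-0.055685, -0.003395)   from Y*(Ω₁)=(-0.106548, -0.224017), Y(Ω₂)=(0.108777, -0.196836)
  term(m=-2) = (-0.103274, -0.004195)   from Y*(Ω₁)=(0.096737, -0.417619), Y(Ω₂)=(-0.044832, -0.236908)
  term(m=-1) = (0.065943, 0.001339)   from Y*(Ω₁)=(0.213102, -0.169381), Y(Ω₂)=(0.186576, 0.154580)
  term(m=+0) = (-0.053772, -0.000000)   from Y*(Ω₁)=(-0.258784, -0.000000), Y(Ω₂)=(0.207788, 0.000000)
  term(m=+1) = (0.065943, -0.001339)   from Y*(Ω₁)=(-0.213102, -0.169381), Y(Ω₂)=(-0.186576, 0.154580)
  term(m=+2) = (-0.103274, 0.004195)   from Y*(Ω₁)=(0.096737, 0.417619), Y(Ω₂)=(-0.044832, 0.236908)
  term(m=+3) = (-0.055685, 0.003395)   from Y*(Ω₁)=(0.106548, -0.224017), Y(Ω₂)=(-0.108777, -0.196836)
  term(m=+4) = (0.029589, -0.002408)   from Y*(Ω₁)=(-0.064841, 0.031743), Y(Ω₂)=(-0.382776, -0.150252)
Σ over m = (-0.180626, 0.000000); ×(4π/9) → (-0.252202, 0.000000). Real part: -0.252202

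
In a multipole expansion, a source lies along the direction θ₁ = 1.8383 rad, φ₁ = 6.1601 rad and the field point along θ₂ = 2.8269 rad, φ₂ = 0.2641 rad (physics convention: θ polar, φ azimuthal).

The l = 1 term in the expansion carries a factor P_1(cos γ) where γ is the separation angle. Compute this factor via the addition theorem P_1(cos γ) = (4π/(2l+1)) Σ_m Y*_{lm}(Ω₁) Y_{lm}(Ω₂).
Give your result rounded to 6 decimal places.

Expand P_1 via completeness: Σ_{m} conj(Y_{1,m}) at Ω₁ times Y_{1,m} at Ω₂ —
  m=-1: Y*=0.33069 - 0.04091j  Y=0.10323 - 0.02792j  product 0.03299 - 0.01345j
  m=+0: Y*=-0.12915 + 0.00000j  Y=-0.46461 + 0.00000j  product 0.06000 + 0.00000j
  m=+1: Y*=-0.33069 - 0.04091j  Y=-0.10323 - 0.02792j  product 0.03299 + 0.01345j
Accumulated sum 0.12599 + 0.00000j; after 4π/(2l+1) scaling, 0.52776 + 0.00000j ⇒ P_1 = 0.527762

0.527762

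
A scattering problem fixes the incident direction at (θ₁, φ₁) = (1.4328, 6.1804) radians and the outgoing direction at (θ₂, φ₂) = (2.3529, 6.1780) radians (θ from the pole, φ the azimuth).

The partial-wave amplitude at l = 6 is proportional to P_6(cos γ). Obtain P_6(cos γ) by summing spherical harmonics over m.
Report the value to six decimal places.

Addition theorem: P_6(cos γ) = (4π/13) Σ_m Y*_{lm}(Ω₁) Y_{lm}(Ω₂), m = −6…6:
  m=-6: Y*=+0.372142-0.263832i  Y=+0.049724+0.036339i  product +0.028092+0.000405i
  m=-5: Y*=+0.191112-0.107888i  Y=-0.183301-0.106398i  product -0.046510-0.000558i
  m=-4: Y*=-0.249267+0.108677i  Y=+0.368228+0.164768i  product -0.109693-0.001053i
  m=-3: Y*=-0.231630+0.073778i  Y=-0.383912-0.125334i  product +0.098172+0.000707i
  m=-2: Y*=+0.209958-0.043780i  Y=+0.032212+0.006878i  product +0.007064+0.000034i
  m=-1: Y*=+0.248143-0.025596i  Y=+0.360430+0.038052i  product +0.090412+0.000217i
  m=+0: Y*=-0.198614-0.000000i  Y=-0.143259+0.000000i  product +0.028453+0.000000i
  m=+1: Y*=-0.248143-0.025596i  Y=-0.360430+0.038052i  product +0.090412-0.000217i
  m=+2: Y*=+0.209958+0.043780i  Y=+0.032212-0.006878i  product +0.007064-0.000034i
  m=+3: Y*=+0.231630+0.073778i  Y=+0.383912-0.125334i  product +0.098172-0.000707i
  m=+4: Y*=-0.249267-0.108677i  Y=+0.368228-0.164768i  product -0.109693+0.001053i
  m=+5: Y*=-0.191112-0.107888i  Y=+0.183301-0.106398i  product -0.046510+0.000558i
  m=+6: Y*=+0.372142+0.263832i  Y=+0.049724-0.036339i  product +0.028092-0.000405i
Total Σ_m = +0.163526+0.000000i. Multiply by 0.966644: +0.158072+0.000000i. P_6(cos γ) = 0.158072

0.158072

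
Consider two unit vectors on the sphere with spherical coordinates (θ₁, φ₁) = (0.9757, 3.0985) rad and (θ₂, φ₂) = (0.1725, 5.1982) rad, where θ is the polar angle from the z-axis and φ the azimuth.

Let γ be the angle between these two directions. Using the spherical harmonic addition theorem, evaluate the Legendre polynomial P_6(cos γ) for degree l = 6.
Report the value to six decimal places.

0.330872

Summing Y*_{l m}(θ₁,φ₁)·Y_{l m}(θ₂,φ₂) over m ∈ [−6, 6]; prefactor 4π/(2·6+1) = 0.966644:
  term(m=-6) = 0.00000 - 0.00000j   from Y*(Ω₁)=0.15060 - 0.03983j, Y(Ω₂)=0.00001 + 0.00000j
  term(m=-5) = -0.00004 + 0.00008j   from Y*(Ω₁)=-0.35686 + 0.07810j, Y(Ω₂)=0.00016 - 0.00019j
  term(m=-4) = -0.00064 - 0.00106j   from Y*(Ω₁)=0.40609 - 0.07070j, Y(Ω₂)=-0.00109 - 0.00279j
  term(m=-3) = 0.00236 - 0.00004j   from Y*(Ω₁)=-0.09394 + 0.01221j, Y(Ω₂)=-0.02475 - 0.00282j
  term(m=-2) = 0.02148 - 0.03814j   from Y*(Ω₁)=-0.31099 + 0.02687j, Y(Ω₂)=-0.07909 + 0.11581j
  term(m=-1) = 0.05475 + 0.09367j   from Y*(Ω₁)=0.22331 - 0.00963j, Y(Ω₂)=0.22666 + 0.42926j
  term(m=+0) = 0.18647 + 0.00000j   from Y*(Ω₁)=0.25793 + 0.00000j, Y(Ω₂)=0.72294 + 0.00000j
  term(m=+1) = 0.05475 - 0.09367j   from Y*(Ω₁)=-0.22331 - 0.00963j, Y(Ω₂)=-0.22666 + 0.42926j
  term(m=+2) = 0.02148 + 0.03814j   from Y*(Ω₁)=-0.31099 - 0.02687j, Y(Ω₂)=-0.07909 - 0.11581j
  term(m=+3) = 0.00236 + 0.00004j   from Y*(Ω₁)=0.09394 + 0.01221j, Y(Ω₂)=0.02475 - 0.00282j
  term(m=+4) = -0.00064 + 0.00106j   from Y*(Ω₁)=0.40609 + 0.07070j, Y(Ω₂)=-0.00109 + 0.00279j
  term(m=+5) = -0.00004 - 0.00008j   from Y*(Ω₁)=0.35686 + 0.07810j, Y(Ω₂)=-0.00016 - 0.00019j
  term(m=+6) = 0.00000 + 0.00000j   from Y*(Ω₁)=0.15060 + 0.03983j, Y(Ω₂)=0.00001 - 0.00000j
Accumulated sum 0.34229 + 0.00000j; after 4π/(2l+1) scaling, 0.33087 + 0.00000j ⇒ P_6 = 0.330872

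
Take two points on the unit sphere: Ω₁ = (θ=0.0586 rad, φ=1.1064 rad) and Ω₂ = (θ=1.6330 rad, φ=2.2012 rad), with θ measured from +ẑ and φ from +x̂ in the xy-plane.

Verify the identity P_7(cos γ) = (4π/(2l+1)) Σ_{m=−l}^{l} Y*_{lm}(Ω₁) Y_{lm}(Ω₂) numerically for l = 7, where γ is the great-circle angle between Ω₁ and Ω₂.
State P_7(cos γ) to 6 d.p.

Summing Y*_{l m}(θ₁,φ₁)·Y_{l m}(θ₂,φ₂) over m ∈ [−7, 7]; prefactor 4π/(2·7+1) = 0.837758:
  m=-7: (0.000000, 0.000000) × (-0.471340, -0.145577) = (0.000000, -0.000000)  (running Σ = (0.000000, -0.000000))
  m=-6: (0.000000, 0.000000) × (-0.092155, 0.068732) = (-0.000000, 0.000000)  (running Σ = (-0.000000, 0.000000))
  m=-5: (0.000002, -0.000002) × (-0.003598, -0.345120) = (-0.000001, -0.000001)  (running Σ = (-0.000001, -0.000001))
  m=-4: (-0.000024, -0.000082) × (-0.108677, -0.077582) = (-0.000004, 0.000011)  (running Σ = (-0.000004, 0.000010))
  m=-3: (-0.001734, -0.000311) × (0.286781, -0.095168) = (-0.000527, 0.000076)  (running Σ = (-0.000531, 0.000086))
  m=-2: (-0.015205, 0.020337) × (0.043082, -0.134498) = (0.002080, 0.002921)  (running Σ = (0.001549, 0.003007))
  m=-1: (0.104763, 0.209135) × (0.168568, 0.231000) = (-0.030650, 0.059454)  (running Σ = (-0.029101, 0.062461))
  m=0: (1.040644, -0.000000) × (0.143445, 0.000000) = (0.149275, 0.000000)  (running Σ = (0.120173, 0.062461))
  m=1: (-0.104763, 0.209135) × (-0.168568, 0.231000) = (-0.030650, -0.059454)  (running Σ = (0.089523, 0.003007))
  m=2: (-0.015205, -0.020337) × (0.043082, 0.134498) = (0.002080, -0.002921)  (running Σ = (0.091603, 0.000086))
  m=3: (0.001734, -0.000311) × (-0.286781, -0.095168) = (-0.000527, -0.000076)  (running Σ = (0.091077, 0.000010))
  m=4: (-0.000024, 0.000082) × (-0.108677, 0.077582) = (-0.000004, -0.000011)  (running Σ = (0.091073, -0.000001))
  m=5: (-0.000002, -0.000002) × (0.003598, -0.345120) = (-0.000001, 0.000001)  (running Σ = (0.091072, 0.000000))
  m=6: (0.000000, -0.000000) × (-0.092155, -0.068732) = (-0.000000, -0.000000)  (running Σ = (0.091072, -0.000000))
  m=7: (-0.000000, 0.000000) × (0.471340, -0.145577) = (0.000000, 0.000000)  (running Σ = (0.091072, -0.000000))
Total Σ_m = (0.091072, -0.000000). Multiply by 0.837758: (0.076296, -0.000000). P_7(cos γ) = 0.076296

0.076296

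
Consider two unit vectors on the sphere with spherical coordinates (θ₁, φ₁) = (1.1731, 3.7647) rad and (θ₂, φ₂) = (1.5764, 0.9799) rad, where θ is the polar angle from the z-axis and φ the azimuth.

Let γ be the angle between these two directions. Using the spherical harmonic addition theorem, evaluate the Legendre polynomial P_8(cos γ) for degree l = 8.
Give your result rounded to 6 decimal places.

Expand P_8 via completeness: Σ_{m} conj(Y_{8,m}) at Ω₁ times Y_{8,m} at Ω₂ —
  m=-8: (0.072407, -0.259134) × (0.007618, -0.515308) = (-0.132982, -0.039286)  (running Σ = (-0.132982, -0.039286))
  m=-7: (0.155297, 0.424598) × (-0.009687, 0.006293) = (-0.004176, -0.003136)  (running Σ = (-0.137159, -0.042422))
  m=-6: (-0.238963, -0.162451) × (-0.345949, -0.147811) = (0.058657, 0.091521)  (running Σ = (-0.078502, 0.049099))
  m=-5: (-0.157289, 0.004099) × (0.002542, 0.013428) = (-0.000455, -0.002102)  (running Σ = (-0.078957, 0.046998))
  m=-4: (0.279879, -0.212396) × (-0.240758, 0.237225) = (-0.016997, 0.117530)  (running Σ = (-0.095954, 0.164528))
  m=-3: (-0.001752, 0.005693) × (0.014381, 0.002944) = (-0.000042, 0.000077)  (running Σ = (-0.095996, 0.164605))
  m=-2: (0.106245, 0.315752) × (0.122201, 0.298131) = (-0.081152, 0.070260)  (running Σ = (-0.177148, 0.234865))
  m=-1: (-0.059031, -0.042420) × (0.008422, -0.012554) = (-0.001030, 0.000384)  (running Σ = (-0.178178, 0.235249))
  m=0: (-0.321290, -0.000000) × (0.317678, 0.000000) = (-0.102067, -0.000000)  (running Σ = (-0.280244, 0.235249))
  m=1: (0.059031, -0.042420) × (-0.008422, -0.012554) = (-0.001030, -0.000384)  (running Σ = (-0.281274, 0.234865))
  m=2: (0.106245, -0.315752) × (0.122201, -0.298131) = (-0.081152, -0.070260)  (running Σ = (-0.362426, 0.164605))
  m=3: (0.001752, 0.005693) × (-0.014381, 0.002944) = (-0.000042, -0.000077)  (running Σ = (-0.362468, 0.164528))
  m=4: (0.279879, 0.212396) × (-0.240758, -0.237225) = (-0.016997, -0.117530)  (running Σ = (-0.379466, 0.046998))
  m=5: (0.157289, 0.004099) × (-0.002542, 0.013428) = (-0.000455, 0.002102)  (running Σ = (-0.379921, 0.049099))
  m=6: (-0.238963, 0.162451) × (-0.345949, 0.147811) = (0.058657, -0.091521)  (running Σ = (-0.321264, -0.042422))
  m=7: (-0.155297, 0.424598) × (0.009687, 0.006293) = (-0.004176, 0.003136)  (running Σ = (-0.325440, -0.039286))
  m=8: (0.072407, 0.259134) × (0.007618, 0.515308) = (-0.132982, 0.039286)  (running Σ = (-0.458422, 0.000000))
Total Σ_m = (-0.458422, 0.000000). Multiply by 0.739198: (-0.338865, 0.000000). P_8(cos γ) = -0.338865

-0.338865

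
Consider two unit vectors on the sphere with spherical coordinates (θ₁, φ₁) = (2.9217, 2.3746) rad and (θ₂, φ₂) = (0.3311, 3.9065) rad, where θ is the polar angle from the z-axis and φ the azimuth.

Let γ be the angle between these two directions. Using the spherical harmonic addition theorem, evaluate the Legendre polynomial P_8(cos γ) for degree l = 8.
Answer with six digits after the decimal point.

Term-by-term m-sum for l=8 (normalisation 4π/17 = 0.739198):
  m=-8: Y*=+0.000003+0.000000i  Y=+0.000063+0.000010i  product +0.000000+0.000000i
  m=-7: Y*=+0.000029+0.000037i  Y=-0.000448-0.000599i  product +0.000000-0.000000i
  m=-6: Y*=-0.000059+0.000535i  Y=-0.000676+0.005474i  product -0.000003-0.000001i
  m=-5: Y*=-0.003401+0.002827i  Y=+0.022555-0.018350i  product -0.000025+0.000126i
  m=-4: Y*=-0.026882-0.001983i  Y=-0.111965-0.009198i  product +0.002992+0.000469i
  m=-3: Y*=-0.080334-0.089734i  Y=+0.205626+0.232599i  product +0.004353-0.037137i
  m=-2: Y*=+0.013701-0.372023i  Y=+0.022939-0.559429i  product -0.207806-0.016198i
  m=-1: Y*=+0.489145-0.471462i  Y=-0.344308+0.330479i  product -0.012608+0.323980i
  m=+0: Y*=+0.349368-0.000000i  Y=-0.224834+0.000000i  product -0.078550+0.000000i
  m=+1: Y*=-0.489145-0.471462i  Y=+0.344308+0.330479i  product -0.012608-0.323980i
  m=+2: Y*=+0.013701+0.372023i  Y=+0.022939+0.559429i  product -0.207806+0.016198i
  m=+3: Y*=+0.080334-0.089734i  Y=-0.205626+0.232599i  product +0.004353+0.037137i
  m=+4: Y*=-0.026882+0.001983i  Y=-0.111965+0.009198i  product +0.002992-0.000469i
  m=+5: Y*=+0.003401+0.002827i  Y=-0.022555-0.018350i  product -0.000025-0.000126i
  m=+6: Y*=-0.000059-0.000535i  Y=-0.000676-0.005474i  product -0.000003+0.000001i
  m=+7: Y*=-0.000029+0.000037i  Y=+0.000448-0.000599i  product +0.000000+0.000000i
  m=+8: Y*=+0.000003-0.000000i  Y=+0.000063-0.000010i  product +0.000000-0.000000i
Total Σ_m = -0.504744+0.000000i. Multiply by 0.739198: -0.373106+0.000000i. P_8(cos γ) = -0.373106

-0.373106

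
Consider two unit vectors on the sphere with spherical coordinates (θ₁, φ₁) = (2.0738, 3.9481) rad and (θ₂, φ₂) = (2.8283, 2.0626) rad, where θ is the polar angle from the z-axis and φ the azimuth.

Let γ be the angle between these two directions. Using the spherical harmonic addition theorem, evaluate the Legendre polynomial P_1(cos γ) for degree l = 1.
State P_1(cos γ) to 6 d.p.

0.375014

Term-by-term m-sum for l=1 (normalisation 4π/3 = 4.188790):
  m=-1: -0.20948 - 0.21851j × -0.05028 - 0.09386j = -0.00998 + 0.03065j  (running Σ = -0.00998 + 0.03065j)
  m=0: -0.23554 + 0.00000j × -0.46482 + 0.00000j = 0.10948 + 0.00000j  (running Σ = 0.09950 + 0.03065j)
  m=1: 0.20948 - 0.21851j × 0.05028 - 0.09386j = -0.00998 - 0.03065j  (running Σ = 0.08953 + 0.00000j)
Total Σ_m = 0.08953 + 0.00000j. Multiply by 4.188790: 0.37501 + 0.00000j. P_1(cos γ) = 0.375014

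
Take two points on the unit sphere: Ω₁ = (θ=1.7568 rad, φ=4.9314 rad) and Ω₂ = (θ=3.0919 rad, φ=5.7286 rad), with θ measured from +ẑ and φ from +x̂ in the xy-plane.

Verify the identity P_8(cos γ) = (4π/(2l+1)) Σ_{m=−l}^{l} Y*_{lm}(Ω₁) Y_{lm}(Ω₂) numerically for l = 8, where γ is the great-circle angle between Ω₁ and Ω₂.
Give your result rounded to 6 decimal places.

Addition theorem: P_8(cos γ) = (4π/17) Σ_m Y*_{lm}(Ω₁) Y_{lm}(Ω₂), m = −8…8:
  [-8]  conj(Y_{8,-8})(Ω₁) = -0.080856+0.441104i ; Y_{8,-8}(Ω₂) = -0.000000-0.000000i ; Δ = +0.000000-0.000000i
  [-7]  conj(Y_{8,-7})(Ω₁) = +0.337318-0.012729i ; Y_{8,-7}(Ω₂) = +0.000000+0.000000i ; Δ = +0.000000+0.000000i
  [-6]  conj(Y_{8,-6})(Ω₁) = +0.041933+0.159729i ; Y_{8,-6}(Ω₂) = -0.000000-0.000000i ; Δ = -0.000000-0.000000i
  [-5]  conj(Y_{8,-5})(Ω₁) = +0.304760-0.157015i ; Y_{8,-5}(Ω₂) = +0.000003-0.000001i ; Δ = +0.000001-0.000001i
  [-4]  conj(Y_{8,-4})(Ω₁) = +0.037740+0.045287i ; Y_{8,-4}(Ω₂) = -0.000049+0.000065i ; Δ = -0.000005+0.000000i
  [-3]  conj(Y_{8,-3})(Ω₁) = +0.201930-0.261783i ; Y_{8,-3}(Ω₂) = +0.000158-0.001690i ; Δ = -0.000411-0.000382i
  [-2]  conj(Y_{8,-2})(Ω₁) = +0.009291+0.004351i ; Y_{8,-2}(Ω₂) = +0.011190+0.022493i ; Δ = +0.000006+0.000258i
  [-1]  conj(Y_{8,-1})(Ω₁) = +0.069949-0.314262i ; Y_{8,-1}(Ω₂) = -0.203906-0.126306i ; Δ = -0.053956+0.055245i
  [+0]  conj(Y_{8,0})(Ω₁) = -0.004164-0.000000i ; Y_{8,0}(Ω₂) = +1.111975+0.000000i ; Δ = -0.004630-0.000000i
  [+1]  conj(Y_{8,1})(Ω₁) = -0.069949-0.314262i ; Y_{8,1}(Ω₂) = +0.203906-0.126306i ; Δ = -0.053956-0.055245i
  [+2]  conj(Y_{8,2})(Ω₁) = +0.009291-0.004351i ; Y_{8,2}(Ω₂) = +0.011190-0.022493i ; Δ = +0.000006-0.000258i
  [+3]  conj(Y_{8,3})(Ω₁) = -0.201930-0.261783i ; Y_{8,3}(Ω₂) = -0.000158-0.001690i ; Δ = -0.000411+0.000382i
  [+4]  conj(Y_{8,4})(Ω₁) = +0.037740-0.045287i ; Y_{8,4}(Ω₂) = -0.000049-0.000065i ; Δ = -0.000005-0.000000i
  [+5]  conj(Y_{8,5})(Ω₁) = -0.304760-0.157015i ; Y_{8,5}(Ω₂) = -0.000003-0.000001i ; Δ = +0.000001+0.000001i
  [+6]  conj(Y_{8,6})(Ω₁) = +0.041933-0.159729i ; Y_{8,6}(Ω₂) = -0.000000+0.000000i ; Δ = -0.000000+0.000000i
  [+7]  conj(Y_{8,7})(Ω₁) = -0.337318-0.012729i ; Y_{8,7}(Ω₂) = -0.000000+0.000000i ; Δ = +0.000000-0.000000i
  [+8]  conj(Y_{8,8})(Ω₁) = -0.080856-0.441104i ; Y_{8,8}(Ω₂) = -0.000000+0.000000i ; Δ = +0.000000+0.000000i
Total Σ_m = -0.113360+0.000000i. Multiply by 0.739198: -0.083795+0.000000i. P_8(cos γ) = -0.083795

-0.083795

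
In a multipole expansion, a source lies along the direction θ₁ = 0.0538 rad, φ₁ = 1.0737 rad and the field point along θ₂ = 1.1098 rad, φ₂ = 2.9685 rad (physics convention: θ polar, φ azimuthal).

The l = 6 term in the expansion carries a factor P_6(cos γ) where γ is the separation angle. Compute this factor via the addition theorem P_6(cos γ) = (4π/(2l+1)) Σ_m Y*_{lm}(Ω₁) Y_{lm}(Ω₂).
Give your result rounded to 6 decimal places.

Term-by-term m-sum for l=6 (normalisation 4π/13 = 0.966644):
  m=-6: Y*=(0.000000, 0.000000)  Y=(0.126515, 0.214821)  product (0.000000, 0.000000)
  m=-5: Y*=(0.000000, -0.000001)  Y=(-0.278086, -0.326605)  product (-0.000000, 0.000000)
  m=-4: Y*=(-0.000012, -0.000027)  Y=(0.207917, 0.172432)  product (0.000002, -0.000008)
  m=-3: Y*=(-0.000803, -0.000064)  Y=(0.148786, 0.085046)  product (-0.000114, -0.000078)
  m=-2: Y*=(-0.008144, 0.012523)  Y=(-0.312023, -0.112550)  product (0.003951, -0.002991)
  m=-1: Y*=(0.083298, 0.153535)  Y=(-0.057511, -0.010055)  product (-0.003247, -0.009668)
  m=+0: Y*=(0.986426, -0.000000)  Y=(0.332657, 0.000000)  product (0.328141, 0.000000)
  m=+1: Y*=(-0.083298, 0.153535)  Y=(0.057511, -0.010055)  product (-0.003247, 0.009668)
  m=+2: Y*=(-0.008144, -0.012523)  Y=(-0.312023, 0.112550)  product (0.003951, 0.002991)
  m=+3: Y*=(0.000803, -0.000064)  Y=(-0.148786, 0.085046)  product (-0.000114, 0.000078)
  m=+4: Y*=(-0.000012, 0.000027)  Y=(0.207917, -0.172432)  product (0.000002, 0.000008)
  m=+5: Y*=(-0.000000, -0.000001)  Y=(0.278086, -0.326605)  product (-0.000000, -0.000000)
  m=+6: Y*=(0.000000, -0.000000)  Y=(0.126515, -0.214821)  product (0.000000, -0.000000)
Σ over m = (0.329324, 0.000000); ×(4π/13) → (0.318339, 0.000000). Real part: 0.318339

0.318339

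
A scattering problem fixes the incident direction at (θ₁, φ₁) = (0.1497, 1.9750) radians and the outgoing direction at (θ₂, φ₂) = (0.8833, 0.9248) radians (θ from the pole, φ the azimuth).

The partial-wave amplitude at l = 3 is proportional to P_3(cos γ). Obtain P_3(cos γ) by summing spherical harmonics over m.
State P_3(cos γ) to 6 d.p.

-0.224280

Expand P_3 via completeness: Σ_{m} conj(Y_{3,m}) at Ω₁ times Y_{3,m} at Ω₂ —
  term(m=-3) = -0.000267-0.000002i   from Y*(Ω₁)=+0.001296-0.000485i, Y(Ω₂)=-0.179752-0.069139i
  term(m=-2) = -0.004399+0.007514i   from Y*(Ω₁)=-0.015524-0.016256i, Y(Ω₂)=-0.106606-0.372410i
  term(m=-1) = +0.023603+0.041166i   from Y*(Ω₁)=-0.073717+0.172333i, Y(Ω₂)=+0.152404-0.202153i
  term(m=+0) = -0.162808+0.000000i   from Y*(Ω₁)=+0.696966-0.000000i, Y(Ω₂)=-0.233596+0.000000i
  term(m=+1) = +0.023603-0.041166i   from Y*(Ω₁)=+0.073717+0.172333i, Y(Ω₂)=-0.152404-0.202153i
  term(m=+2) = -0.004399-0.007514i   from Y*(Ω₁)=-0.015524+0.016256i, Y(Ω₂)=-0.106606+0.372410i
  term(m=+3) = -0.000267+0.000002i   from Y*(Ω₁)=-0.001296-0.000485i, Y(Ω₂)=+0.179752-0.069139i
Accumulated sum -0.124933+0.000000i; after 4π/(2l+1) scaling, -0.224280+0.000000i ⇒ P_3 = -0.224280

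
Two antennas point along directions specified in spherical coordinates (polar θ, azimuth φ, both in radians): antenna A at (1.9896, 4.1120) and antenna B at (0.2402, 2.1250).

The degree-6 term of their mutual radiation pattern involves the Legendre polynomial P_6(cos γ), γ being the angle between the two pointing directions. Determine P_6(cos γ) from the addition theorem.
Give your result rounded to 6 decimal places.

0.330332

Term-by-term m-sum for l=6 (normalisation 4π/13 = 0.966644):
  m=-6: Y*=0.25157 - 0.12487j  Y=0.00009 - 0.00002j  product 0.00002 - 0.00001j
  m=-5: Y*=0.06028 - 0.42887j  Y=-0.00045 + 0.00115j  product 0.00047 + 0.00026j
  m=-4: Y*=-0.15034 - 0.13728j  Y=-0.00645 - 0.00856j  product -0.00020 + 0.00217j
  m=-3: Y*=0.23221 - 0.05446j  Y=0.06258 - 0.00576j  product 0.01422 - 0.00475j
  m=-2: Y*=0.10560 - 0.27226j  Y=-0.11009 + 0.22088j  product 0.04851 + 0.05330j
  m=-1: Y*=0.08139 + 0.11886j  Y=-0.30400 - 0.49120j  product 0.03364 - 0.07611j
  m=+0: Y*=0.30477 + 0.00000j  Y=0.48700 + 0.00000j  product 0.14842 + 0.00000j
  m=+1: Y*=-0.08139 + 0.11886j  Y=0.30400 - 0.49120j  product 0.03364 + 0.07611j
  m=+2: Y*=0.10560 + 0.27226j  Y=-0.11009 - 0.22088j  product 0.04851 - 0.05330j
  m=+3: Y*=-0.23221 - 0.05446j  Y=-0.06258 - 0.00576j  product 0.01422 + 0.00475j
  m=+4: Y*=-0.15034 + 0.13728j  Y=-0.00645 + 0.00856j  product -0.00020 - 0.00217j
  m=+5: Y*=-0.06028 - 0.42887j  Y=0.00045 + 0.00115j  product 0.00047 - 0.00026j
  m=+6: Y*=0.25157 + 0.12487j  Y=0.00009 + 0.00002j  product 0.00002 + 0.00001j
Accumulated sum 0.34173 - 0.00000j; after 4π/(2l+1) scaling, 0.33033 - 0.00000j ⇒ P_6 = 0.330332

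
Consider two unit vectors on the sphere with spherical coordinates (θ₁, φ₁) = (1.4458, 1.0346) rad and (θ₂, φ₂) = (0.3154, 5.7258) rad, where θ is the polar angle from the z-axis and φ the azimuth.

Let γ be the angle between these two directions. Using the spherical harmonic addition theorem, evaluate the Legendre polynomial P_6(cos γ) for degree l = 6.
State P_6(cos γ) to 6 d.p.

Expand P_6 via completeness: Σ_{m} conj(Y_{6,m}) at Ω₁ times Y_{6,m} at Ω₂ —
  [-6]  conj(Y_{6,-6})(Ω₁) = 0.45959 - 0.03480j ; Y_{6,-6}(Ω₂) = -0.00042 - 0.00009j ; Δ = -0.00020 - 0.00003j
  [-5]  conj(Y_{6,-5})(Ω₁) = 0.08917 - 0.17971j ; Y_{6,-5}(Ω₂) = -0.00428 + 0.00159j ; Δ = -0.00010 + 0.00091j
  [-4]  conj(Y_{6,-4})(Ω₁) = 0.15565 + 0.24072j ; Y_{6,-4}(Ω₂) = -0.01808 + 0.02336j ; Δ = -0.00844 - 0.00072j
  [-3]  conj(Y_{6,-3})(Ω₁) = 0.22425 - 0.00848j ; Y_{6,-3}(Ω₂) = -0.01298 + 0.12765j ; Δ = -0.00183 + 0.02873j
  [-2]  conj(Y_{6,-2})(Ω₁) = -0.11161 + 0.20508j ; Y_{6,-2}(Ω₂) = 0.16129 + 0.32883j ; Δ = -0.08544 - 0.00362j
  [-1]  conj(Y_{6,-1})(Ω₁) = 0.11824 + 0.19897j ; Y_{6,-1}(Ω₂) = 0.49917 + 0.31114j ; Δ = -0.00288 + 0.13611j
  [+0]  conj(Y_{6,0})(Ω₁) = -0.21888 + 0.00000j ; Y_{6,0}(Ω₂) = 0.19889 + 0.00000j ; Δ = -0.04353 + 0.00000j
  [+1]  conj(Y_{6,1})(Ω₁) = -0.11824 + 0.19897j ; Y_{6,1}(Ω₂) = -0.49917 + 0.31114j ; Δ = -0.00288 - 0.13611j
  [+2]  conj(Y_{6,2})(Ω₁) = -0.11161 - 0.20508j ; Y_{6,2}(Ω₂) = 0.16129 - 0.32883j ; Δ = -0.08544 + 0.00362j
  [+3]  conj(Y_{6,3})(Ω₁) = -0.22425 - 0.00848j ; Y_{6,3}(Ω₂) = 0.01298 + 0.12765j ; Δ = -0.00183 - 0.02873j
  [+4]  conj(Y_{6,4})(Ω₁) = 0.15565 - 0.24072j ; Y_{6,4}(Ω₂) = -0.01808 - 0.02336j ; Δ = -0.00844 + 0.00072j
  [+5]  conj(Y_{6,5})(Ω₁) = -0.08917 - 0.17971j ; Y_{6,5}(Ω₂) = 0.00428 + 0.00159j ; Δ = -0.00010 - 0.00091j
  [+6]  conj(Y_{6,6})(Ω₁) = 0.45959 + 0.03480j ; Y_{6,6}(Ω₂) = -0.00042 + 0.00009j ; Δ = -0.00020 + 0.00003j
Σ over m = -0.24130 + 0.00000j; ×(4π/13) → -0.23325 + 0.00000j. Real part: -0.233249

-0.233249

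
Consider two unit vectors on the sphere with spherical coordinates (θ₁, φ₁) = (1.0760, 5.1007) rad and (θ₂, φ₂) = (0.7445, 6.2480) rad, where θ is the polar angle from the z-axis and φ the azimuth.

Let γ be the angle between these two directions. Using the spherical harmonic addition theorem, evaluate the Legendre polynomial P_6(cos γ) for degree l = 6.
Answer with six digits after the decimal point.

Addition theorem: P_6(cos γ) = (4π/13) Σ_m Y*_{lm}(Ω₁) Y_{lm}(Ω₂), m = −6…6:
  [-6]  conj(Y_{6,-6})(Ω₁) = (0.154475, -0.162831) ; Y_{6,-6}(Ω₂) = (0.045722, 0.009799) ; Δ = (0.008658, -0.005931)
  [-5]  conj(Y_{6,-5})(Ω₁) = (0.391010, 0.152000) ; Y_{6,-5}(Ω₂) = (0.173092, 0.030770) ; Δ = (0.063004, 0.038341)
  [-4]  conj(Y_{6,-4})(Ω₁) = (0.005561, 0.316778) ; Y_{6,-4}(Ω₂) = (0.368588, 0.052221) ; Δ = (-0.014493, 0.117051)
  [-3]  conj(Y_{6,-3})(Ω₁) = (0.100664, -0.043257) ; Y_{6,-3}(Ω₂) = (0.437135, 0.046314) ; Δ = (0.046007, -0.014247)
  [-2]  conj(Y_{6,-2})(Ω₁) = (0.248465, 0.244142) ; Y_{6,-2}(Ω₂) = (0.136920, 0.009651) ; Δ = (0.031663, 0.035826)
  [-1]  conj(Y_{6,-1})(Ω₁) = (-0.005652, 0.013817) ; Y_{6,-1}(Ω₂) = (-0.322606, -0.011356) ; Δ = (0.001980, -0.004393)
  [+0]  conj(Y_{6,0})(Ω₁) = (0.337458, -0.000000) ; Y_{6,0}(Ω₂) = (-0.242072, 0.000000) ; Δ = (-0.081689, 0.000000)
  [+1]  conj(Y_{6,1})(Ω₁) = (0.005652, 0.013817) ; Y_{6,1}(Ω₂) = (0.322606, -0.011356) ; Δ = (0.001980, 0.004393)
  [+2]  conj(Y_{6,2})(Ω₁) = (0.248465, -0.244142) ; Y_{6,2}(Ω₂) = (0.136920, -0.009651) ; Δ = (0.031663, -0.035826)
  [+3]  conj(Y_{6,3})(Ω₁) = (-0.100664, -0.043257) ; Y_{6,3}(Ω₂) = (-0.437135, 0.046314) ; Δ = (0.046007, 0.014247)
  [+4]  conj(Y_{6,4})(Ω₁) = (0.005561, -0.316778) ; Y_{6,4}(Ω₂) = (0.368588, -0.052221) ; Δ = (-0.014493, -0.117051)
  [+5]  conj(Y_{6,5})(Ω₁) = (-0.391010, 0.152000) ; Y_{6,5}(Ω₂) = (-0.173092, 0.030770) ; Δ = (0.063004, -0.038341)
  [+6]  conj(Y_{6,6})(Ω₁) = (0.154475, 0.162831) ; Y_{6,6}(Ω₂) = (0.045722, -0.009799) ; Δ = (0.008658, 0.005931)
Accumulated sum (0.191952, 0.000000); after 4π/(2l+1) scaling, (0.185549, 0.000000) ⇒ P_6 = 0.185549

0.185549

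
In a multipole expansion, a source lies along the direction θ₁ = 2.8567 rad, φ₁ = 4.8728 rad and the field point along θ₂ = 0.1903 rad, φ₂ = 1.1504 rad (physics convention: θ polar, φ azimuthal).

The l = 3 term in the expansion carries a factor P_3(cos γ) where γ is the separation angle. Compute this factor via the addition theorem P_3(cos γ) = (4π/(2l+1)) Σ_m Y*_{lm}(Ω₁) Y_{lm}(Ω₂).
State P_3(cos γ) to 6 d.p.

Term-by-term m-sum for l=3 (normalisation 4π/7 = 1.795196):
  m=-3: (-0.004287, 0.008211) × (-0.002689, 0.000860) = (0.000004, -0.000026)  (running Σ = (0.000004, -0.000026))
  m=-2: (0.073521, 0.024431) × (-0.023944, -0.026756) = (-0.001107, -0.002552)  (running Σ = (-0.001102, -0.002578))
  m=-1: (0.052302, -0.323246) × (0.095332, -0.213248) = (-0.063946, -0.041969)  (running Σ = (-0.065048, -0.044547))
  m=0: (-0.574821, -0.000000) × (0.667325, 0.000000) = (-0.383592, -0.000000)  (running Σ = (-0.448640, -0.044547))
  m=1: (-0.052302, -0.323246) × (-0.095332, -0.213248) = (-0.063946, 0.041969)  (running Σ = (-0.512585, -0.002578))
  m=2: (0.073521, -0.024431) × (-0.023944, 0.026756) = (-0.001107, 0.002552)  (running Σ = (-0.513692, -0.000026))
  m=3: (0.004287, 0.008211) × (0.002689, 0.000860) = (0.000004, 0.000026)  (running Σ = (-0.513688, 0.000000))
Σ over m = (-0.513688, 0.000000); ×(4π/7) → (-0.922170, 0.000000). Real part: -0.922170

-0.922170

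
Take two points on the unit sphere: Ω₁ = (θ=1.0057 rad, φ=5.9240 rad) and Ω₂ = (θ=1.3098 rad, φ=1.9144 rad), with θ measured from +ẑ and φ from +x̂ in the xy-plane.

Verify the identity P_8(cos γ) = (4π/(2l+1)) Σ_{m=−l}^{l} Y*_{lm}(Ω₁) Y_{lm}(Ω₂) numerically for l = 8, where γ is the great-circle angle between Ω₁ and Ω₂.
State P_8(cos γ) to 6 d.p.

-0.275097

Addition theorem: P_8(cos γ) = (4π/17) Σ_m Y*_{lm}(Ω₁) Y_{lm}(Ω₂), m = −8…8:
  m=-8: -0.12862 - 0.03534j × -0.36147 - 0.14975j = 0.04120 + 0.03203j  (running Σ = 0.04120 + 0.03203j)
  m=-7: -0.27390 - 0.19857j × 0.28073 - 0.30971j = -0.13839 + 0.02908j  (running Σ = -0.09719 + 0.06112j)
  m=-6: -0.24873 - 0.37608j × -0.00017 - 0.00033j = -0.00008 + 0.00015j  (running Σ = -0.09727 + 0.06126j)
  m=-5: -0.05435 - 0.23731j × 0.34964 - 0.05185j = -0.03131 - 0.08016j  (running Σ = -0.12858 - 0.01889j)
  m=-4: -0.02555 + 0.18944j × -0.02548 + 0.12808j = -0.02361 - 0.00810j  (running Σ = -0.15219 - 0.02699j)
  m=-3: -0.16658 + 0.30989j × 0.25134 + 0.15065j = -0.08856 + 0.05279j  (running Σ = -0.24074 + 0.02580j)
  m=-2: 0.01318 - 0.01152j × -0.14093 + 0.11565j = -0.00052 + 0.00315j  (running Σ = -0.24127 + 0.02895j)
  m=-1: 0.32479 - 0.12195j × 0.08801 + 0.24599j = 0.05858 + 0.06916j  (running Σ = -0.18268 + 0.09811j)
  m=0: 0.03459 + 0.00000j × -0.19621 + 0.00000j = -0.00679 + 0.00000j  (running Σ = -0.18947 + 0.09811j)
  m=1: -0.32479 - 0.12195j × -0.08801 + 0.24599j = 0.05858 - 0.06916j  (running Σ = -0.13089 + 0.02895j)
  m=2: 0.01318 + 0.01152j × -0.14093 - 0.11565j = -0.00052 - 0.00315j  (running Σ = -0.13141 + 0.02580j)
  m=3: 0.16658 + 0.30989j × -0.25134 + 0.15065j = -0.08856 - 0.05279j  (running Σ = -0.21997 - 0.02699j)
  m=4: -0.02555 - 0.18944j × -0.02548 - 0.12808j = -0.02361 + 0.00810j  (running Σ = -0.24358 - 0.01889j)
  m=5: 0.05435 - 0.23731j × -0.34964 - 0.05185j = -0.03131 + 0.08016j  (running Σ = -0.27489 + 0.06126j)
  m=6: -0.24873 + 0.37608j × -0.00017 + 0.00033j = -0.00008 - 0.00015j  (running Σ = -0.27496 + 0.06112j)
  m=7: 0.27390 - 0.19857j × -0.28073 - 0.30971j = -0.13839 - 0.02908j  (running Σ = -0.41336 + 0.03203j)
  m=8: -0.12862 + 0.03534j × -0.36147 + 0.14975j = 0.04120 - 0.03203j  (running Σ = -0.37216 + 0.00000j)
Accumulated sum -0.37216 + 0.00000j; after 4π/(2l+1) scaling, -0.27510 + 0.00000j ⇒ P_8 = -0.275097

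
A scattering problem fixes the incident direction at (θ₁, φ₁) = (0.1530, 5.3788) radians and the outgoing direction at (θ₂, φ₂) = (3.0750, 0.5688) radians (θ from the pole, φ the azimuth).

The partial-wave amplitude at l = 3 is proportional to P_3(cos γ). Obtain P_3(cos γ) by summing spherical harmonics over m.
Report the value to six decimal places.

Term-by-term m-sum for l=3 (normalisation 4π/7 = 1.795196):
  m=-3: -0.001343-0.000614i × -0.000017-0.000122i = -0.000000+0.000000i  (running Σ = -0.000000+0.000000i)
  m=-2: -0.005530-0.022799i × -0.001895+0.004098i = +0.000104+0.000021i  (running Σ = +0.000104+0.000021i)
  m=-1: +0.118253-0.150367i × +0.072077-0.046077i = +0.001595-0.016287i  (running Σ = +0.001699-0.016266i)
  m=0: +0.694802-0.000000i × -0.736455+0.000000i = -0.511690+0.000000i  (running Σ = -0.509991-0.016266i)
  m=1: -0.118253-0.150367i × -0.072077-0.046077i = +0.001595+0.016287i  (running Σ = -0.508396+0.000021i)
  m=2: -0.005530+0.022799i × -0.001895-0.004098i = +0.000104-0.000021i  (running Σ = -0.508292+0.000000i)
  m=3: +0.001343-0.000614i × +0.000017-0.000122i = -0.000000-0.000000i  (running Σ = -0.508292+0.000000i)
Total Σ_m = -0.508292+0.000000i. Multiply by 1.795196: -0.912484+0.000000i. P_3(cos γ) = -0.912484

-0.912484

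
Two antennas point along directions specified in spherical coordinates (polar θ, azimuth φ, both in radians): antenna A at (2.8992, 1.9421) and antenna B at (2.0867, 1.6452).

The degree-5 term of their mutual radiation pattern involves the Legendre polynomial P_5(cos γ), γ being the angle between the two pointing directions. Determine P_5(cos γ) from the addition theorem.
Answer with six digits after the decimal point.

Addition theorem: P_5(cos γ) = (4π/11) Σ_m Y*_{lm}(Ω₁) Y_{lm}(Ω₂), m = −5…5:
  term(m=-5) = +0.000007+0.000085i   from Y*(Ω₁)=-0.000355-0.000104i, Y(Ω₂)=-0.084015-0.215320i
  term(m=-4) = +0.000733+0.001818i   from Y*(Ω₁)=-0.000404-0.004712i, Y(Ω₂)=-0.396295+0.121554i
  term(m=-3) = +0.006100+0.007542i   from Y*(Ω₁)=+0.032120-0.015789i, Y(Ω₂)=+0.059992+0.264288i
  term(m=-2) = -0.024508-0.016545i   from Y*(Ω₁)=+0.127590+0.117112i, Y(Ω₂)=-0.168853+0.025314i
  term(m=-1) = -0.153833-0.047064i   from Y*(Ω₁)=-0.180092+0.462530i, Y(Ω₂)=+0.024092+0.323210i
  term(m=+0) = +0.055344+0.000000i   from Y*(Ω₁)=-0.565706-0.000000i, Y(Ω₂)=-0.097831+0.000000i
  term(m=+1) = -0.153833+0.047064i   from Y*(Ω₁)=+0.180092+0.462530i, Y(Ω₂)=-0.024092+0.323210i
  term(m=+2) = -0.024508+0.016545i   from Y*(Ω₁)=+0.127590-0.117112i, Y(Ω₂)=-0.168853-0.025314i
  term(m=+3) = +0.006100-0.007542i   from Y*(Ω₁)=-0.032120-0.015789i, Y(Ω₂)=-0.059992+0.264288i
  term(m=+4) = +0.000733-0.001818i   from Y*(Ω₁)=-0.000404+0.004712i, Y(Ω₂)=-0.396295-0.121554i
  term(m=+5) = +0.000007-0.000085i   from Y*(Ω₁)=+0.000355-0.000104i, Y(Ω₂)=+0.084015-0.215320i
Accumulated sum -0.287659-0.000000i; after 4π/(2l+1) scaling, -0.328620-0.000000i ⇒ P_5 = -0.328620

-0.328620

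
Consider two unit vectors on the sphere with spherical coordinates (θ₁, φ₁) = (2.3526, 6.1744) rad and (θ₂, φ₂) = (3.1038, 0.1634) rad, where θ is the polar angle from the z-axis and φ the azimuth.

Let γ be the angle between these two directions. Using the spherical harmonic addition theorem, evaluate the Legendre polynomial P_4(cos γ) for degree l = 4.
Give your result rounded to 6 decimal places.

-0.381107

Expand P_4 via completeness: Σ_{m} conj(Y_{4,m}) at Ω₁ times Y_{4,m} at Ω₂ —
  term(m=-4) = (0.000000, -0.000000)   from Y*(Ω₁)=(0.101771, -0.047309), Y(Ω₂)=(0.000001, -0.000001)
  term(m=-3) = (0.000015, -0.000015)   from Y*(Ω₁)=(-0.298524, 0.101038), Y(Ω₂)=(-0.000060, 0.000032)
  term(m=-2) = (0.001020, -0.000618)   from Y*(Ω₁)=(0.407092, -0.089996), Y(Ω₂)=(0.002709, -0.000918)
  term(m=-1) = (0.007710, -0.002152)   from Y*(Ω₁)=(-0.111653, 0.012194), Y(Ω₂)=(-0.070321, 0.011594)
  term(m=+0) = (-0.290438, -0.000000)   from Y*(Ω₁)=(-0.345656, -0.000000), Y(Ω₂)=(0.840251, 0.000000)
  term(m=+1) = (0.007710, 0.002152)   from Y*(Ω₁)=(0.111653, 0.012194), Y(Ω₂)=(0.070321, 0.011594)
  term(m=+2) = (0.001020, 0.000618)   from Y*(Ω₁)=(0.407092, 0.089996), Y(Ω₂)=(0.002709, 0.000918)
  term(m=+3) = (0.000015, 0.000015)   from Y*(Ω₁)=(0.298524, 0.101038), Y(Ω₂)=(0.000060, 0.000032)
  term(m=+4) = (0.000000, 0.000000)   from Y*(Ω₁)=(0.101771, 0.047309), Y(Ω₂)=(0.000001, 0.000001)
Accumulated sum (-0.272948, 0.000000); after 4π/(2l+1) scaling, (-0.381107, 0.000000) ⇒ P_4 = -0.381107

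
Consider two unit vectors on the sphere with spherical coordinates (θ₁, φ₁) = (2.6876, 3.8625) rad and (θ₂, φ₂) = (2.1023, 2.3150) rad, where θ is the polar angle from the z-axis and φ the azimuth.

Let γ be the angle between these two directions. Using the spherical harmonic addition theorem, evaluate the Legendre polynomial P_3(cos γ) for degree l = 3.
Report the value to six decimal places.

Summing Y*_{l m}(θ₁,φ₁)·Y_{l m}(θ₂,φ₂) over m ∈ [−3, 3]; prefactor 4π/(2·3+1) = 1.795196:
  m=-3: Y*=+0.019636-0.029205i  Y=+0.210848-0.164254i  product -0.000657-0.009383i
  m=-2: Y*=-0.022721-0.175183i  Y=+0.031677-0.383612i  product -0.067922+0.003167i
  m=-1: Y*=-0.323494-0.284246i  Y=-0.053668-0.058283i  product +0.000795+0.034109i
  m=+0: Y*=-0.348232-0.000000i  Y=+0.324486+0.000000i  product -0.112997-0.000000i
  m=+1: Y*=+0.323494-0.284246i  Y=+0.053668-0.058283i  product +0.000795-0.034109i
  m=+2: Y*=-0.022721+0.175183i  Y=+0.031677+0.383612i  product -0.067922-0.003167i
  m=+3: Y*=-0.019636-0.029205i  Y=-0.210848-0.164254i  product -0.000657+0.009383i
Total Σ_m = -0.248565-0.000000i. Multiply by 1.795196: -0.446222-0.000000i. P_3(cos γ) = -0.446222

-0.446222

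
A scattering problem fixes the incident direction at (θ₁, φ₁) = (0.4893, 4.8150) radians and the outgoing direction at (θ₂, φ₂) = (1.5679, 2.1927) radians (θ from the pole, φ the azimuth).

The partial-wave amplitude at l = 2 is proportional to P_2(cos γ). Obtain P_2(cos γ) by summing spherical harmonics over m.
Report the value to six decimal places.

Term-by-term m-sum for l=2 (normalisation 4π/5 = 2.513274):
  m=-2: Y*=-0.083540-0.017389i  Y=-0.124068+0.365804i  product +0.016726-0.028402i
  m=-1: Y*=+0.032829-0.318812i  Y=-0.001304-0.001819i  product -0.000623+0.000356i
  m=+0: Y*=+0.421766-0.000000i  Y=-0.315384+0.000000i  product -0.133018+0.000000i
  m=+1: Y*=-0.032829-0.318812i  Y=+0.001304-0.001819i  product -0.000623-0.000356i
  m=+2: Y*=-0.083540+0.017389i  Y=-0.124068-0.365804i  product +0.016726+0.028402i
Accumulated sum -0.100812+0.000000i; after 4π/(2l+1) scaling, -0.253368+0.000000i ⇒ P_2 = -0.253368

-0.253368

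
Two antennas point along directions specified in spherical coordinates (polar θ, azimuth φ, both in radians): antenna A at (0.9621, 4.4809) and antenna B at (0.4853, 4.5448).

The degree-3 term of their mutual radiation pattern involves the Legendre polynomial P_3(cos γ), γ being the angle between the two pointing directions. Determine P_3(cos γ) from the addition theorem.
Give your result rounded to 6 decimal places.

Summing Y*_{l m}(θ₁,φ₁)·Y_{l m}(θ₂,φ₂) over m ∈ [−3, 3]; prefactor 4π/(2·3+1) = 1.795196:
  m=-3: Y*=(0.147435, 0.177020)  Y=(0.020406, -0.037109)  product (0.009578, -0.001859)
  m=-2: Y*=(-0.351903, 0.175657)  Y=(-0.185758, -0.064703)  product (0.076734, -0.009860)
  m=-1: Y*=(-0.038612, -0.163810)  Y=(-0.073228, 0.432850)  product (0.073733, -0.004718)
  m=+0: Y*=(-0.291316, -0.000000)  Y=(0.301044, 0.000000)  product (-0.087699, -0.000000)
  m=+1: Y*=(0.038612, -0.163810)  Y=(0.073228, 0.432850)  product (0.073733, 0.004718)
  m=+2: Y*=(-0.351903, -0.175657)  Y=(-0.185758, 0.064703)  product (0.076734, 0.009860)
  m=+3: Y*=(-0.147435, 0.177020)  Y=(-0.020406, -0.037109)  product (0.009578, 0.001859)
Σ over m = (0.232391, -0.000000); ×(4π/7) → (0.417187, -0.000000). Real part: 0.417187

0.417187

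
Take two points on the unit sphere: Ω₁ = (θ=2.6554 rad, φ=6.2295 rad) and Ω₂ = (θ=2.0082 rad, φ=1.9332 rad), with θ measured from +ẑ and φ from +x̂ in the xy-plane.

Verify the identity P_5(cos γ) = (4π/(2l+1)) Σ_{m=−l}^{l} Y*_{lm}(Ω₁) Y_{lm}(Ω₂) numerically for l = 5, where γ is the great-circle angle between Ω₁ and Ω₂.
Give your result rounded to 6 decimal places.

Addition theorem: P_5(cos γ) = (4π/11) Σ_m Y*_{lm}(Ω₁) Y_{lm}(Ω₂), m = −5…5:
  term(m=-5) = -0.002555+0.001428i   from Y*(Ω₁)=+0.009968-0.002742i, Y(Ω₂)=-0.274900+0.067629i
  term(m=-4) = -0.002419-0.025782i   from Y*(Ω₁)=-0.060438+0.013182i, Y(Ω₂)=-0.050605+0.415550i
  term(m=-3) = +0.031939+0.010674i   from Y*(Ω₁)=+0.210237-0.034156i, Y(Ω₂)=+0.139977+0.073513i
  term(m=-2) = +0.080575-0.088490i   from Y*(Ω₁)=-0.437479+0.047154i, Y(Ω₂)=-0.203617+0.180325i
  term(m=-1) = +0.042362+0.095865i   from Y*(Ω₁)=+0.431538-0.023190i, Y(Ω₂)=+0.085979+0.226768i
  term(m=+0) = -0.028004+0.000000i   from Y*(Ω₁)=+0.126511-0.000000i, Y(Ω₂)=-0.221355+0.000000i
  term(m=+1) = +0.042362-0.095865i   from Y*(Ω₁)=-0.431538-0.023190i, Y(Ω₂)=-0.085979+0.226768i
  term(m=+2) = +0.080575+0.088490i   from Y*(Ω₁)=-0.437479-0.047154i, Y(Ω₂)=-0.203617-0.180325i
  term(m=+3) = +0.031939-0.010674i   from Y*(Ω₁)=-0.210237-0.034156i, Y(Ω₂)=-0.139977+0.073513i
  term(m=+4) = -0.002419+0.025782i   from Y*(Ω₁)=-0.060438-0.013182i, Y(Ω₂)=-0.050605-0.415550i
  term(m=+5) = -0.002555-0.001428i   from Y*(Ω₁)=-0.009968-0.002742i, Y(Ω₂)=+0.274900+0.067629i
Σ over m = +0.271801+0.000000i; ×(4π/11) → +0.310504+0.000000i. Real part: 0.310504

0.310504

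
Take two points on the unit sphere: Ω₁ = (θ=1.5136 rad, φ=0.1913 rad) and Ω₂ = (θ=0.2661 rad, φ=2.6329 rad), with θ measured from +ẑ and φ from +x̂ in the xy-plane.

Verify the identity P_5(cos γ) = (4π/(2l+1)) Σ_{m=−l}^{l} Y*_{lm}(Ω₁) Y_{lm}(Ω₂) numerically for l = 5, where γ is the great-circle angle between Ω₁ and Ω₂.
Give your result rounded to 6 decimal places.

-0.246574

Addition theorem: P_5(cos γ) = (4π/11) Σ_m Y*_{lm}(Ω₁) Y_{lm}(Ω₂), m = −5…5:
  m=-5: Y*=+0.265338+0.376188i  Y=+0.000482-0.000329i  product +0.000252+0.000094i
  m=-4: Y*=+0.060119+0.057738i  Y=-0.003030+0.006056i  product -0.000532+0.000189i
  m=-3: Y*=-0.280595-0.181400i  Y=-0.002075-0.046367i  product -0.007829+0.013387i
  m=-2: Y*=-0.088705-0.035698i  Y=+0.106533+0.172436i  product -0.003294-0.019099i
  m=-1: Y*=+0.299633+0.058029i  Y=-0.453435-0.252855i  product -0.121191-0.102076i
  m=+0: Y*=+0.098757-0.000000i  Y=+0.499706+0.000000i  product +0.049350+0.000000i
  m=+1: Y*=-0.299633+0.058029i  Y=+0.453435-0.252855i  product -0.121191+0.102076i
  m=+2: Y*=-0.088705+0.035698i  Y=+0.106533-0.172436i  product -0.003294+0.019099i
  m=+3: Y*=+0.280595-0.181400i  Y=+0.002075-0.046367i  product -0.007829-0.013387i
  m=+4: Y*=+0.060119-0.057738i  Y=-0.003030-0.006056i  product -0.000532-0.000189i
  m=+5: Y*=-0.265338+0.376188i  Y=-0.000482-0.000329i  product +0.000252-0.000094i
Total Σ_m = -0.215840+0.000000i. Multiply by 1.142397: -0.246574+0.000000i. P_5(cos γ) = -0.246574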